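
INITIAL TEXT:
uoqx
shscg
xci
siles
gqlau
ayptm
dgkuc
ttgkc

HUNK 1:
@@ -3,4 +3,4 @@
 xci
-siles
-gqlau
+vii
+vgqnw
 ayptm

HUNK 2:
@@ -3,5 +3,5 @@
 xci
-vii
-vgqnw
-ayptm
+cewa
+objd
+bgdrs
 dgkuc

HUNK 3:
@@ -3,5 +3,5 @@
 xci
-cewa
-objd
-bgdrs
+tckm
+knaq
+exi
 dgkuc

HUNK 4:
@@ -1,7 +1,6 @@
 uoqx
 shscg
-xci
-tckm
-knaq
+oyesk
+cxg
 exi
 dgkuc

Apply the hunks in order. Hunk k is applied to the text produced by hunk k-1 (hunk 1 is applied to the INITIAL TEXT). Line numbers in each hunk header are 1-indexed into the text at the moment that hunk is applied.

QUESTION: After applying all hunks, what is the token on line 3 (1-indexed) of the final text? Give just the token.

Hunk 1: at line 3 remove [siles,gqlau] add [vii,vgqnw] -> 8 lines: uoqx shscg xci vii vgqnw ayptm dgkuc ttgkc
Hunk 2: at line 3 remove [vii,vgqnw,ayptm] add [cewa,objd,bgdrs] -> 8 lines: uoqx shscg xci cewa objd bgdrs dgkuc ttgkc
Hunk 3: at line 3 remove [cewa,objd,bgdrs] add [tckm,knaq,exi] -> 8 lines: uoqx shscg xci tckm knaq exi dgkuc ttgkc
Hunk 4: at line 1 remove [xci,tckm,knaq] add [oyesk,cxg] -> 7 lines: uoqx shscg oyesk cxg exi dgkuc ttgkc
Final line 3: oyesk

Answer: oyesk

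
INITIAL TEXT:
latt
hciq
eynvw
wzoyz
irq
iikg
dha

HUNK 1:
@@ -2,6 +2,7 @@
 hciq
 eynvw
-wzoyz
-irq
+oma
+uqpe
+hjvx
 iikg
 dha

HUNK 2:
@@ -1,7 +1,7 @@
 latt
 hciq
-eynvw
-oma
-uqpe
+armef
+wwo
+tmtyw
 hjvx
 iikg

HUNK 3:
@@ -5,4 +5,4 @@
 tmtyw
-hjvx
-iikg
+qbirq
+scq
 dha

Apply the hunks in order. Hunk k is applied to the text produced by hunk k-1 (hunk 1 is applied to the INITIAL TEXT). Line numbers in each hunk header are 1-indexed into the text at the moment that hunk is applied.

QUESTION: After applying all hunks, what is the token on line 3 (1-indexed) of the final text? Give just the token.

Answer: armef

Derivation:
Hunk 1: at line 2 remove [wzoyz,irq] add [oma,uqpe,hjvx] -> 8 lines: latt hciq eynvw oma uqpe hjvx iikg dha
Hunk 2: at line 1 remove [eynvw,oma,uqpe] add [armef,wwo,tmtyw] -> 8 lines: latt hciq armef wwo tmtyw hjvx iikg dha
Hunk 3: at line 5 remove [hjvx,iikg] add [qbirq,scq] -> 8 lines: latt hciq armef wwo tmtyw qbirq scq dha
Final line 3: armef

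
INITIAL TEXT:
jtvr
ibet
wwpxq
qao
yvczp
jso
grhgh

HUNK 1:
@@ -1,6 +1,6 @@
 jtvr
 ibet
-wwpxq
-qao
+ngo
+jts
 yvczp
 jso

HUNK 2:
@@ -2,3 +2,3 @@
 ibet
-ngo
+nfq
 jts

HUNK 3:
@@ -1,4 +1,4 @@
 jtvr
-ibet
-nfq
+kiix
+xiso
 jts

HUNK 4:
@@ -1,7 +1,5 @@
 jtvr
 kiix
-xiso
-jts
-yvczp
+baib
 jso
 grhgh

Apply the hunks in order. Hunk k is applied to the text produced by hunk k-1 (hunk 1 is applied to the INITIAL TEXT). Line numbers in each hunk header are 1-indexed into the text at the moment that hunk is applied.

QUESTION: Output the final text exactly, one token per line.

Hunk 1: at line 1 remove [wwpxq,qao] add [ngo,jts] -> 7 lines: jtvr ibet ngo jts yvczp jso grhgh
Hunk 2: at line 2 remove [ngo] add [nfq] -> 7 lines: jtvr ibet nfq jts yvczp jso grhgh
Hunk 3: at line 1 remove [ibet,nfq] add [kiix,xiso] -> 7 lines: jtvr kiix xiso jts yvczp jso grhgh
Hunk 4: at line 1 remove [xiso,jts,yvczp] add [baib] -> 5 lines: jtvr kiix baib jso grhgh

Answer: jtvr
kiix
baib
jso
grhgh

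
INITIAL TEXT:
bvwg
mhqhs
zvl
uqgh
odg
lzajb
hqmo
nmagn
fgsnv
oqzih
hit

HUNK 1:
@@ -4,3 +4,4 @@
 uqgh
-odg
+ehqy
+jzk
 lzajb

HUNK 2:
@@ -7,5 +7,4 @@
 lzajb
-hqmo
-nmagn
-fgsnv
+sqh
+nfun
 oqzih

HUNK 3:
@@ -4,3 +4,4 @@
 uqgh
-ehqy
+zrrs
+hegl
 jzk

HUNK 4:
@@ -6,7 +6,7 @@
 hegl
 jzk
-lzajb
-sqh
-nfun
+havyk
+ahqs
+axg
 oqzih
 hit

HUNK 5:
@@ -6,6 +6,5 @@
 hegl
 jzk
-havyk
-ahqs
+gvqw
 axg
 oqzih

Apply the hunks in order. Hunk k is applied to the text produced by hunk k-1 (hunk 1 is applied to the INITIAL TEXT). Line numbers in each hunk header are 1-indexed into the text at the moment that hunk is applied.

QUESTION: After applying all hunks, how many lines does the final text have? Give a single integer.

Answer: 11

Derivation:
Hunk 1: at line 4 remove [odg] add [ehqy,jzk] -> 12 lines: bvwg mhqhs zvl uqgh ehqy jzk lzajb hqmo nmagn fgsnv oqzih hit
Hunk 2: at line 7 remove [hqmo,nmagn,fgsnv] add [sqh,nfun] -> 11 lines: bvwg mhqhs zvl uqgh ehqy jzk lzajb sqh nfun oqzih hit
Hunk 3: at line 4 remove [ehqy] add [zrrs,hegl] -> 12 lines: bvwg mhqhs zvl uqgh zrrs hegl jzk lzajb sqh nfun oqzih hit
Hunk 4: at line 6 remove [lzajb,sqh,nfun] add [havyk,ahqs,axg] -> 12 lines: bvwg mhqhs zvl uqgh zrrs hegl jzk havyk ahqs axg oqzih hit
Hunk 5: at line 6 remove [havyk,ahqs] add [gvqw] -> 11 lines: bvwg mhqhs zvl uqgh zrrs hegl jzk gvqw axg oqzih hit
Final line count: 11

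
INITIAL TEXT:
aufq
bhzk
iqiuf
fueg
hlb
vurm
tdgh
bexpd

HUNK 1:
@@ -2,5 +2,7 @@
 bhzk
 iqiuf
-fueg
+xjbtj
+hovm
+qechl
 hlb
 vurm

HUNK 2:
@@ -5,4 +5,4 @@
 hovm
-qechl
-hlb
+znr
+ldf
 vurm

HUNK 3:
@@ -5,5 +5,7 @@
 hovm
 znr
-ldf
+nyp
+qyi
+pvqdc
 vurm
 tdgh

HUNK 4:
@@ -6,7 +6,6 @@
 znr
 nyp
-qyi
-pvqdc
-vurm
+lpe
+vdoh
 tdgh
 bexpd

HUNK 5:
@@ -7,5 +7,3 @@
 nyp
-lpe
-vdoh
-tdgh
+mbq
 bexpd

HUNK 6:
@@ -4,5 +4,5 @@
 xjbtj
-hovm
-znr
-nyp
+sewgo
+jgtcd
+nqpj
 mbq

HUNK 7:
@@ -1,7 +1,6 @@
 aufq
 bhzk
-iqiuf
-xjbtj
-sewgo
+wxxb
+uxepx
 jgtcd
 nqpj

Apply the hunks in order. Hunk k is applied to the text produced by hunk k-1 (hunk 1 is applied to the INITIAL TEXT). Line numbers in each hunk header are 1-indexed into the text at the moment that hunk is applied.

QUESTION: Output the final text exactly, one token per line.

Answer: aufq
bhzk
wxxb
uxepx
jgtcd
nqpj
mbq
bexpd

Derivation:
Hunk 1: at line 2 remove [fueg] add [xjbtj,hovm,qechl] -> 10 lines: aufq bhzk iqiuf xjbtj hovm qechl hlb vurm tdgh bexpd
Hunk 2: at line 5 remove [qechl,hlb] add [znr,ldf] -> 10 lines: aufq bhzk iqiuf xjbtj hovm znr ldf vurm tdgh bexpd
Hunk 3: at line 5 remove [ldf] add [nyp,qyi,pvqdc] -> 12 lines: aufq bhzk iqiuf xjbtj hovm znr nyp qyi pvqdc vurm tdgh bexpd
Hunk 4: at line 6 remove [qyi,pvqdc,vurm] add [lpe,vdoh] -> 11 lines: aufq bhzk iqiuf xjbtj hovm znr nyp lpe vdoh tdgh bexpd
Hunk 5: at line 7 remove [lpe,vdoh,tdgh] add [mbq] -> 9 lines: aufq bhzk iqiuf xjbtj hovm znr nyp mbq bexpd
Hunk 6: at line 4 remove [hovm,znr,nyp] add [sewgo,jgtcd,nqpj] -> 9 lines: aufq bhzk iqiuf xjbtj sewgo jgtcd nqpj mbq bexpd
Hunk 7: at line 1 remove [iqiuf,xjbtj,sewgo] add [wxxb,uxepx] -> 8 lines: aufq bhzk wxxb uxepx jgtcd nqpj mbq bexpd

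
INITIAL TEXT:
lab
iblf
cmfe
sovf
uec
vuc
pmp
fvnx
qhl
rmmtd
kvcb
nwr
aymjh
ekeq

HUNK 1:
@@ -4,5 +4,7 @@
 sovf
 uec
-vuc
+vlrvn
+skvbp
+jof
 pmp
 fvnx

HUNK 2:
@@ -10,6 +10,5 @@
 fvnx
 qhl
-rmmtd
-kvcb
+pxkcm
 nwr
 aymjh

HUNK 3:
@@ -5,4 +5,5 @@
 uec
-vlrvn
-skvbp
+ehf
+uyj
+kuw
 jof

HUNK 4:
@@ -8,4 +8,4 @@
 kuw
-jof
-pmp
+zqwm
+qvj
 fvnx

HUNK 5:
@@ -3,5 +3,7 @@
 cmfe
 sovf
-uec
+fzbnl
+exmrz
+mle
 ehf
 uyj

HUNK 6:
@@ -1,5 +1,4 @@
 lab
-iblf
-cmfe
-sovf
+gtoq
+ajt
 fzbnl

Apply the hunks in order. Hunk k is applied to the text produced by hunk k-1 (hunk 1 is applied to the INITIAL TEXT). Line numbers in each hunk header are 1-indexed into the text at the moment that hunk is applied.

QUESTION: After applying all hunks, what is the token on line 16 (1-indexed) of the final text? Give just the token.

Hunk 1: at line 4 remove [vuc] add [vlrvn,skvbp,jof] -> 16 lines: lab iblf cmfe sovf uec vlrvn skvbp jof pmp fvnx qhl rmmtd kvcb nwr aymjh ekeq
Hunk 2: at line 10 remove [rmmtd,kvcb] add [pxkcm] -> 15 lines: lab iblf cmfe sovf uec vlrvn skvbp jof pmp fvnx qhl pxkcm nwr aymjh ekeq
Hunk 3: at line 5 remove [vlrvn,skvbp] add [ehf,uyj,kuw] -> 16 lines: lab iblf cmfe sovf uec ehf uyj kuw jof pmp fvnx qhl pxkcm nwr aymjh ekeq
Hunk 4: at line 8 remove [jof,pmp] add [zqwm,qvj] -> 16 lines: lab iblf cmfe sovf uec ehf uyj kuw zqwm qvj fvnx qhl pxkcm nwr aymjh ekeq
Hunk 5: at line 3 remove [uec] add [fzbnl,exmrz,mle] -> 18 lines: lab iblf cmfe sovf fzbnl exmrz mle ehf uyj kuw zqwm qvj fvnx qhl pxkcm nwr aymjh ekeq
Hunk 6: at line 1 remove [iblf,cmfe,sovf] add [gtoq,ajt] -> 17 lines: lab gtoq ajt fzbnl exmrz mle ehf uyj kuw zqwm qvj fvnx qhl pxkcm nwr aymjh ekeq
Final line 16: aymjh

Answer: aymjh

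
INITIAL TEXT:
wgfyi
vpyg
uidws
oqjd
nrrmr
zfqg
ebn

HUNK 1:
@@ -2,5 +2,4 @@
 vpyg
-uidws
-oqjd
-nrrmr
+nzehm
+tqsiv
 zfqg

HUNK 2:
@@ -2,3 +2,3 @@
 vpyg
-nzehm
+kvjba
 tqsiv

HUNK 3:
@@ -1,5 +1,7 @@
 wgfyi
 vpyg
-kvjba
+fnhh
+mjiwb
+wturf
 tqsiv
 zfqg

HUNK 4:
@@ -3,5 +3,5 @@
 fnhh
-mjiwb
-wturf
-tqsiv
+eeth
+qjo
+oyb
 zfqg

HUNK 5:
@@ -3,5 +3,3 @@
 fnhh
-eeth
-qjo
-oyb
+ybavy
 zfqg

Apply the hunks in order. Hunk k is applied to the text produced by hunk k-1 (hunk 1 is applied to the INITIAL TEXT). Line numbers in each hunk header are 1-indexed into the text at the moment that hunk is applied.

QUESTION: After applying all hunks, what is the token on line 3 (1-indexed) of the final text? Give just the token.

Hunk 1: at line 2 remove [uidws,oqjd,nrrmr] add [nzehm,tqsiv] -> 6 lines: wgfyi vpyg nzehm tqsiv zfqg ebn
Hunk 2: at line 2 remove [nzehm] add [kvjba] -> 6 lines: wgfyi vpyg kvjba tqsiv zfqg ebn
Hunk 3: at line 1 remove [kvjba] add [fnhh,mjiwb,wturf] -> 8 lines: wgfyi vpyg fnhh mjiwb wturf tqsiv zfqg ebn
Hunk 4: at line 3 remove [mjiwb,wturf,tqsiv] add [eeth,qjo,oyb] -> 8 lines: wgfyi vpyg fnhh eeth qjo oyb zfqg ebn
Hunk 5: at line 3 remove [eeth,qjo,oyb] add [ybavy] -> 6 lines: wgfyi vpyg fnhh ybavy zfqg ebn
Final line 3: fnhh

Answer: fnhh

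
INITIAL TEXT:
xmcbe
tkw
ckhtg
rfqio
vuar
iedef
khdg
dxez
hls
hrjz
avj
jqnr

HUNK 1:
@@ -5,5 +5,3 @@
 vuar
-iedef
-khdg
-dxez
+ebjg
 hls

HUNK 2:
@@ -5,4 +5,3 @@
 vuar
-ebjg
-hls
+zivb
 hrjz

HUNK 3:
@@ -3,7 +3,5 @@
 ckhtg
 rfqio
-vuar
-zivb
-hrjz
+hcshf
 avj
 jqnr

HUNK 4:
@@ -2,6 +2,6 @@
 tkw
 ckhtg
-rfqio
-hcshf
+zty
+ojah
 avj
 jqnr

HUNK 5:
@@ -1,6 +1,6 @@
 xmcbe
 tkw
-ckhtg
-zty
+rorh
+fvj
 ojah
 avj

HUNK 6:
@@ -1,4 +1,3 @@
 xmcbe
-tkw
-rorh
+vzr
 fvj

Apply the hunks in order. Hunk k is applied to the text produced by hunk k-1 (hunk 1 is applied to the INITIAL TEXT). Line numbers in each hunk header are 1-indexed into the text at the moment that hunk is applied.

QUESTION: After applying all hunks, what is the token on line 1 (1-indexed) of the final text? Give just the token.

Hunk 1: at line 5 remove [iedef,khdg,dxez] add [ebjg] -> 10 lines: xmcbe tkw ckhtg rfqio vuar ebjg hls hrjz avj jqnr
Hunk 2: at line 5 remove [ebjg,hls] add [zivb] -> 9 lines: xmcbe tkw ckhtg rfqio vuar zivb hrjz avj jqnr
Hunk 3: at line 3 remove [vuar,zivb,hrjz] add [hcshf] -> 7 lines: xmcbe tkw ckhtg rfqio hcshf avj jqnr
Hunk 4: at line 2 remove [rfqio,hcshf] add [zty,ojah] -> 7 lines: xmcbe tkw ckhtg zty ojah avj jqnr
Hunk 5: at line 1 remove [ckhtg,zty] add [rorh,fvj] -> 7 lines: xmcbe tkw rorh fvj ojah avj jqnr
Hunk 6: at line 1 remove [tkw,rorh] add [vzr] -> 6 lines: xmcbe vzr fvj ojah avj jqnr
Final line 1: xmcbe

Answer: xmcbe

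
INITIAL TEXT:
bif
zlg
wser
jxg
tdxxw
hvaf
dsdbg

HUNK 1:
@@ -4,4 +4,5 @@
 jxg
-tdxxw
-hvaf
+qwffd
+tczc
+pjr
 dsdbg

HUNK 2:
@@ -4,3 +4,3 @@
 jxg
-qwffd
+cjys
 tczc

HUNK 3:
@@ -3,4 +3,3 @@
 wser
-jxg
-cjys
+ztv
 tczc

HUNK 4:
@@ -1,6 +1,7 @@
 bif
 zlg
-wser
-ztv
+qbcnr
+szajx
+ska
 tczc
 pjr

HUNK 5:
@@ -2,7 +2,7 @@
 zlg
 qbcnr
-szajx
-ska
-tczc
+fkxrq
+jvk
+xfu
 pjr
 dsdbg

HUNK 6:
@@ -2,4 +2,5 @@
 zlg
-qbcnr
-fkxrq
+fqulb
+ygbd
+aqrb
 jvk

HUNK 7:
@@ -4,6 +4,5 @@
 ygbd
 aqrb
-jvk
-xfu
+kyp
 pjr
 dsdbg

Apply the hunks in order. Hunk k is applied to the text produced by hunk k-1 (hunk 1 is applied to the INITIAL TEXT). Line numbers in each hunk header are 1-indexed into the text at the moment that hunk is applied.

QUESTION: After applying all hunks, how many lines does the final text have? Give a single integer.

Answer: 8

Derivation:
Hunk 1: at line 4 remove [tdxxw,hvaf] add [qwffd,tczc,pjr] -> 8 lines: bif zlg wser jxg qwffd tczc pjr dsdbg
Hunk 2: at line 4 remove [qwffd] add [cjys] -> 8 lines: bif zlg wser jxg cjys tczc pjr dsdbg
Hunk 3: at line 3 remove [jxg,cjys] add [ztv] -> 7 lines: bif zlg wser ztv tczc pjr dsdbg
Hunk 4: at line 1 remove [wser,ztv] add [qbcnr,szajx,ska] -> 8 lines: bif zlg qbcnr szajx ska tczc pjr dsdbg
Hunk 5: at line 2 remove [szajx,ska,tczc] add [fkxrq,jvk,xfu] -> 8 lines: bif zlg qbcnr fkxrq jvk xfu pjr dsdbg
Hunk 6: at line 2 remove [qbcnr,fkxrq] add [fqulb,ygbd,aqrb] -> 9 lines: bif zlg fqulb ygbd aqrb jvk xfu pjr dsdbg
Hunk 7: at line 4 remove [jvk,xfu] add [kyp] -> 8 lines: bif zlg fqulb ygbd aqrb kyp pjr dsdbg
Final line count: 8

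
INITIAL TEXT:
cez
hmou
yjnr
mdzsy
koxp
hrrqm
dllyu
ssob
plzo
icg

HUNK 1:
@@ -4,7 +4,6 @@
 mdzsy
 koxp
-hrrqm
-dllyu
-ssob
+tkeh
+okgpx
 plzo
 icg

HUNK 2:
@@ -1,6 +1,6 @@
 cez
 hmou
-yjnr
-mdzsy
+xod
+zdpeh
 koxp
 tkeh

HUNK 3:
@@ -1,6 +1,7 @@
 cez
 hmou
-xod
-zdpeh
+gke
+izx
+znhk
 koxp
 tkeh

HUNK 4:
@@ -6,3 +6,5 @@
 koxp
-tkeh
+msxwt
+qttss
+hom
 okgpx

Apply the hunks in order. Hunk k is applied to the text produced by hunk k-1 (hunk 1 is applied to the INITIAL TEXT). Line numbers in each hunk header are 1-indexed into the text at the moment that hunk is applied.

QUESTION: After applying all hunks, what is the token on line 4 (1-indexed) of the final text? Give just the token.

Hunk 1: at line 4 remove [hrrqm,dllyu,ssob] add [tkeh,okgpx] -> 9 lines: cez hmou yjnr mdzsy koxp tkeh okgpx plzo icg
Hunk 2: at line 1 remove [yjnr,mdzsy] add [xod,zdpeh] -> 9 lines: cez hmou xod zdpeh koxp tkeh okgpx plzo icg
Hunk 3: at line 1 remove [xod,zdpeh] add [gke,izx,znhk] -> 10 lines: cez hmou gke izx znhk koxp tkeh okgpx plzo icg
Hunk 4: at line 6 remove [tkeh] add [msxwt,qttss,hom] -> 12 lines: cez hmou gke izx znhk koxp msxwt qttss hom okgpx plzo icg
Final line 4: izx

Answer: izx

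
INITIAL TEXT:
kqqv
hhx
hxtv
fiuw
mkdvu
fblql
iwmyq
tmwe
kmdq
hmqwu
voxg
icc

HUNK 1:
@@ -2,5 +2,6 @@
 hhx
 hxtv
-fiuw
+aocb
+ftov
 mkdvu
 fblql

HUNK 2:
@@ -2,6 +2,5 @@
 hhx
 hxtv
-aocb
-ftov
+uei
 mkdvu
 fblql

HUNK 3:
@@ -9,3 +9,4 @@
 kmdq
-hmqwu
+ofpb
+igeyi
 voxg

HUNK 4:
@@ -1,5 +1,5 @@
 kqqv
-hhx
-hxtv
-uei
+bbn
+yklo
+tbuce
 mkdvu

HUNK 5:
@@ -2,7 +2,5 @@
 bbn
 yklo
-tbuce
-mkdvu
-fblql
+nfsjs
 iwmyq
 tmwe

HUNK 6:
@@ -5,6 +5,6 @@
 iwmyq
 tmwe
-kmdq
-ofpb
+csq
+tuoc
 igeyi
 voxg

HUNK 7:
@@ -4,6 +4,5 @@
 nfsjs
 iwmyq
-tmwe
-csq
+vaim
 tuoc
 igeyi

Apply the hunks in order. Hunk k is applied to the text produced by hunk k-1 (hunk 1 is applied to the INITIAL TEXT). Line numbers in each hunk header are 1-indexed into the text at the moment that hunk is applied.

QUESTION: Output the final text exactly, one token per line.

Answer: kqqv
bbn
yklo
nfsjs
iwmyq
vaim
tuoc
igeyi
voxg
icc

Derivation:
Hunk 1: at line 2 remove [fiuw] add [aocb,ftov] -> 13 lines: kqqv hhx hxtv aocb ftov mkdvu fblql iwmyq tmwe kmdq hmqwu voxg icc
Hunk 2: at line 2 remove [aocb,ftov] add [uei] -> 12 lines: kqqv hhx hxtv uei mkdvu fblql iwmyq tmwe kmdq hmqwu voxg icc
Hunk 3: at line 9 remove [hmqwu] add [ofpb,igeyi] -> 13 lines: kqqv hhx hxtv uei mkdvu fblql iwmyq tmwe kmdq ofpb igeyi voxg icc
Hunk 4: at line 1 remove [hhx,hxtv,uei] add [bbn,yklo,tbuce] -> 13 lines: kqqv bbn yklo tbuce mkdvu fblql iwmyq tmwe kmdq ofpb igeyi voxg icc
Hunk 5: at line 2 remove [tbuce,mkdvu,fblql] add [nfsjs] -> 11 lines: kqqv bbn yklo nfsjs iwmyq tmwe kmdq ofpb igeyi voxg icc
Hunk 6: at line 5 remove [kmdq,ofpb] add [csq,tuoc] -> 11 lines: kqqv bbn yklo nfsjs iwmyq tmwe csq tuoc igeyi voxg icc
Hunk 7: at line 4 remove [tmwe,csq] add [vaim] -> 10 lines: kqqv bbn yklo nfsjs iwmyq vaim tuoc igeyi voxg icc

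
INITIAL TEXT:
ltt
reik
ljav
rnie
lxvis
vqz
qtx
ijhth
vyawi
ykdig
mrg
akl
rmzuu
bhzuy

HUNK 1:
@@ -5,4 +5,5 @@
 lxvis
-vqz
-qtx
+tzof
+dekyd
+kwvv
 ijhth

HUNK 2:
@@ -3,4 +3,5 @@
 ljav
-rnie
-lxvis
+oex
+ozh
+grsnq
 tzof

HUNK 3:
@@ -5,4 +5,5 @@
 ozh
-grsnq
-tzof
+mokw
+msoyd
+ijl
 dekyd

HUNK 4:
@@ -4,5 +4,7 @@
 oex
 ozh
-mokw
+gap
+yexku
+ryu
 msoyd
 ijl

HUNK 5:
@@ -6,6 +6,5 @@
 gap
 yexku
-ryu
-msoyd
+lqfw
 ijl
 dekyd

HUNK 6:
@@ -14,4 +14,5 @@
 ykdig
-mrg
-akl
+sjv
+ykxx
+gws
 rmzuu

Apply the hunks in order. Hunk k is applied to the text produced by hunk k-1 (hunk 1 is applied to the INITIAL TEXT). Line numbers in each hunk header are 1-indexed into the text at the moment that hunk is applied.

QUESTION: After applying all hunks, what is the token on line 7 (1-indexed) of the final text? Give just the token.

Answer: yexku

Derivation:
Hunk 1: at line 5 remove [vqz,qtx] add [tzof,dekyd,kwvv] -> 15 lines: ltt reik ljav rnie lxvis tzof dekyd kwvv ijhth vyawi ykdig mrg akl rmzuu bhzuy
Hunk 2: at line 3 remove [rnie,lxvis] add [oex,ozh,grsnq] -> 16 lines: ltt reik ljav oex ozh grsnq tzof dekyd kwvv ijhth vyawi ykdig mrg akl rmzuu bhzuy
Hunk 3: at line 5 remove [grsnq,tzof] add [mokw,msoyd,ijl] -> 17 lines: ltt reik ljav oex ozh mokw msoyd ijl dekyd kwvv ijhth vyawi ykdig mrg akl rmzuu bhzuy
Hunk 4: at line 4 remove [mokw] add [gap,yexku,ryu] -> 19 lines: ltt reik ljav oex ozh gap yexku ryu msoyd ijl dekyd kwvv ijhth vyawi ykdig mrg akl rmzuu bhzuy
Hunk 5: at line 6 remove [ryu,msoyd] add [lqfw] -> 18 lines: ltt reik ljav oex ozh gap yexku lqfw ijl dekyd kwvv ijhth vyawi ykdig mrg akl rmzuu bhzuy
Hunk 6: at line 14 remove [mrg,akl] add [sjv,ykxx,gws] -> 19 lines: ltt reik ljav oex ozh gap yexku lqfw ijl dekyd kwvv ijhth vyawi ykdig sjv ykxx gws rmzuu bhzuy
Final line 7: yexku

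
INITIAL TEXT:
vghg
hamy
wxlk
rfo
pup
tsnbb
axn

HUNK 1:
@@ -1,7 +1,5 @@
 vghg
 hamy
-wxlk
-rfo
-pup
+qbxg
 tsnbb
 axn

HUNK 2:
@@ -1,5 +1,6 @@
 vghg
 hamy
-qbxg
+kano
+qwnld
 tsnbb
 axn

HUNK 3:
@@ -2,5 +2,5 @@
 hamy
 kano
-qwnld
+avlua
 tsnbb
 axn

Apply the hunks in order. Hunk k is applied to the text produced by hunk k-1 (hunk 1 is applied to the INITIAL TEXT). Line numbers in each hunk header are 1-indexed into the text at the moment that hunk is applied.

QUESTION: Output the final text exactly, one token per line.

Answer: vghg
hamy
kano
avlua
tsnbb
axn

Derivation:
Hunk 1: at line 1 remove [wxlk,rfo,pup] add [qbxg] -> 5 lines: vghg hamy qbxg tsnbb axn
Hunk 2: at line 1 remove [qbxg] add [kano,qwnld] -> 6 lines: vghg hamy kano qwnld tsnbb axn
Hunk 3: at line 2 remove [qwnld] add [avlua] -> 6 lines: vghg hamy kano avlua tsnbb axn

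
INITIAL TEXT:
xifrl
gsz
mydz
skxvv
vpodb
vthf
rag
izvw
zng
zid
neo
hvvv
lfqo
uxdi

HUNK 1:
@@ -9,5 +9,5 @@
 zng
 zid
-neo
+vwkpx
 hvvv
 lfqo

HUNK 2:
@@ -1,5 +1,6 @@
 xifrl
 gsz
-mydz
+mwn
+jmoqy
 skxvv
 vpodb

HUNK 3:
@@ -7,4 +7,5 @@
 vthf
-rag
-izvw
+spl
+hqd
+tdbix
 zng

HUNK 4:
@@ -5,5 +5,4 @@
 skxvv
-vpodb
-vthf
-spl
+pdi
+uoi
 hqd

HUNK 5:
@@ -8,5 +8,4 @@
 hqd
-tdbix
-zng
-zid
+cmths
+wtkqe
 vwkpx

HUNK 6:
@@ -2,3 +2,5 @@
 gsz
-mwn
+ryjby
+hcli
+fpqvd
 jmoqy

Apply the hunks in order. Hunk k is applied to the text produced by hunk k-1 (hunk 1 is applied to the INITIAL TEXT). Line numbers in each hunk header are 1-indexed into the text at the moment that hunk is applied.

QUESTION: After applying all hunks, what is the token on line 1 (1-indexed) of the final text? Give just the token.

Hunk 1: at line 9 remove [neo] add [vwkpx] -> 14 lines: xifrl gsz mydz skxvv vpodb vthf rag izvw zng zid vwkpx hvvv lfqo uxdi
Hunk 2: at line 1 remove [mydz] add [mwn,jmoqy] -> 15 lines: xifrl gsz mwn jmoqy skxvv vpodb vthf rag izvw zng zid vwkpx hvvv lfqo uxdi
Hunk 3: at line 7 remove [rag,izvw] add [spl,hqd,tdbix] -> 16 lines: xifrl gsz mwn jmoqy skxvv vpodb vthf spl hqd tdbix zng zid vwkpx hvvv lfqo uxdi
Hunk 4: at line 5 remove [vpodb,vthf,spl] add [pdi,uoi] -> 15 lines: xifrl gsz mwn jmoqy skxvv pdi uoi hqd tdbix zng zid vwkpx hvvv lfqo uxdi
Hunk 5: at line 8 remove [tdbix,zng,zid] add [cmths,wtkqe] -> 14 lines: xifrl gsz mwn jmoqy skxvv pdi uoi hqd cmths wtkqe vwkpx hvvv lfqo uxdi
Hunk 6: at line 2 remove [mwn] add [ryjby,hcli,fpqvd] -> 16 lines: xifrl gsz ryjby hcli fpqvd jmoqy skxvv pdi uoi hqd cmths wtkqe vwkpx hvvv lfqo uxdi
Final line 1: xifrl

Answer: xifrl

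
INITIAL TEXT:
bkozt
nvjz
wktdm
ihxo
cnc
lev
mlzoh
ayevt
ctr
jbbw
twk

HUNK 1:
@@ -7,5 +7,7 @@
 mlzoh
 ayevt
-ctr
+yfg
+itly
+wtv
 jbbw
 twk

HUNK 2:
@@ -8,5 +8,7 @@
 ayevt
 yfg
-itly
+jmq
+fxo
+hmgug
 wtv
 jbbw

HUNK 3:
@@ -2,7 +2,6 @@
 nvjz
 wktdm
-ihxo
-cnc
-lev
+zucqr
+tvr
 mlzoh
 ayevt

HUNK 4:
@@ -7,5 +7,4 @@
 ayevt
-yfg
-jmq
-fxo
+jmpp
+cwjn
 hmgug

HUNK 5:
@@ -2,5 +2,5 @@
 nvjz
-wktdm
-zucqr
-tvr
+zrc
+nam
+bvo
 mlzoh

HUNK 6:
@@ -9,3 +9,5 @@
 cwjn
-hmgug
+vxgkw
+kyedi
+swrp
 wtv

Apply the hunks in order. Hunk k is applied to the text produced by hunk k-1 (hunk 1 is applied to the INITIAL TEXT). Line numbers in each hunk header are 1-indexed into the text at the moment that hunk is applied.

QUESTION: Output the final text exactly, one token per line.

Hunk 1: at line 7 remove [ctr] add [yfg,itly,wtv] -> 13 lines: bkozt nvjz wktdm ihxo cnc lev mlzoh ayevt yfg itly wtv jbbw twk
Hunk 2: at line 8 remove [itly] add [jmq,fxo,hmgug] -> 15 lines: bkozt nvjz wktdm ihxo cnc lev mlzoh ayevt yfg jmq fxo hmgug wtv jbbw twk
Hunk 3: at line 2 remove [ihxo,cnc,lev] add [zucqr,tvr] -> 14 lines: bkozt nvjz wktdm zucqr tvr mlzoh ayevt yfg jmq fxo hmgug wtv jbbw twk
Hunk 4: at line 7 remove [yfg,jmq,fxo] add [jmpp,cwjn] -> 13 lines: bkozt nvjz wktdm zucqr tvr mlzoh ayevt jmpp cwjn hmgug wtv jbbw twk
Hunk 5: at line 2 remove [wktdm,zucqr,tvr] add [zrc,nam,bvo] -> 13 lines: bkozt nvjz zrc nam bvo mlzoh ayevt jmpp cwjn hmgug wtv jbbw twk
Hunk 6: at line 9 remove [hmgug] add [vxgkw,kyedi,swrp] -> 15 lines: bkozt nvjz zrc nam bvo mlzoh ayevt jmpp cwjn vxgkw kyedi swrp wtv jbbw twk

Answer: bkozt
nvjz
zrc
nam
bvo
mlzoh
ayevt
jmpp
cwjn
vxgkw
kyedi
swrp
wtv
jbbw
twk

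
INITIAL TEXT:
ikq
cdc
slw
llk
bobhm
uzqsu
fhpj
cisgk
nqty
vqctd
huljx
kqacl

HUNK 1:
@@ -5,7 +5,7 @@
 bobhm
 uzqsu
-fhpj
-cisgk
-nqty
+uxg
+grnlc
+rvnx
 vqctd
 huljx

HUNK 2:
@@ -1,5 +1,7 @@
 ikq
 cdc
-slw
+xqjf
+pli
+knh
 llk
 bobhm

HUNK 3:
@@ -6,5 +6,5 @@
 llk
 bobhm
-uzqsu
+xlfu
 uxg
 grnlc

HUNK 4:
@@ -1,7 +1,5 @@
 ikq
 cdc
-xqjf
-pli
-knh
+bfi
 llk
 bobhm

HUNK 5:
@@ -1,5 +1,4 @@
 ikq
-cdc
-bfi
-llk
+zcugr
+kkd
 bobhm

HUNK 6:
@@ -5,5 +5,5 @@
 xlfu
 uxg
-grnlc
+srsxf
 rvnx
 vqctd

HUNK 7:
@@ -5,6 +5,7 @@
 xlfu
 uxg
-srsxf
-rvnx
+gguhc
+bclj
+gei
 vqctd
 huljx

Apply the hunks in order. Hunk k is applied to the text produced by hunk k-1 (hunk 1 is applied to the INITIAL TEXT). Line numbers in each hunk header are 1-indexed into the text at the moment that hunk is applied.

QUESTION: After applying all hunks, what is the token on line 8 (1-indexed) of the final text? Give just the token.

Hunk 1: at line 5 remove [fhpj,cisgk,nqty] add [uxg,grnlc,rvnx] -> 12 lines: ikq cdc slw llk bobhm uzqsu uxg grnlc rvnx vqctd huljx kqacl
Hunk 2: at line 1 remove [slw] add [xqjf,pli,knh] -> 14 lines: ikq cdc xqjf pli knh llk bobhm uzqsu uxg grnlc rvnx vqctd huljx kqacl
Hunk 3: at line 6 remove [uzqsu] add [xlfu] -> 14 lines: ikq cdc xqjf pli knh llk bobhm xlfu uxg grnlc rvnx vqctd huljx kqacl
Hunk 4: at line 1 remove [xqjf,pli,knh] add [bfi] -> 12 lines: ikq cdc bfi llk bobhm xlfu uxg grnlc rvnx vqctd huljx kqacl
Hunk 5: at line 1 remove [cdc,bfi,llk] add [zcugr,kkd] -> 11 lines: ikq zcugr kkd bobhm xlfu uxg grnlc rvnx vqctd huljx kqacl
Hunk 6: at line 5 remove [grnlc] add [srsxf] -> 11 lines: ikq zcugr kkd bobhm xlfu uxg srsxf rvnx vqctd huljx kqacl
Hunk 7: at line 5 remove [srsxf,rvnx] add [gguhc,bclj,gei] -> 12 lines: ikq zcugr kkd bobhm xlfu uxg gguhc bclj gei vqctd huljx kqacl
Final line 8: bclj

Answer: bclj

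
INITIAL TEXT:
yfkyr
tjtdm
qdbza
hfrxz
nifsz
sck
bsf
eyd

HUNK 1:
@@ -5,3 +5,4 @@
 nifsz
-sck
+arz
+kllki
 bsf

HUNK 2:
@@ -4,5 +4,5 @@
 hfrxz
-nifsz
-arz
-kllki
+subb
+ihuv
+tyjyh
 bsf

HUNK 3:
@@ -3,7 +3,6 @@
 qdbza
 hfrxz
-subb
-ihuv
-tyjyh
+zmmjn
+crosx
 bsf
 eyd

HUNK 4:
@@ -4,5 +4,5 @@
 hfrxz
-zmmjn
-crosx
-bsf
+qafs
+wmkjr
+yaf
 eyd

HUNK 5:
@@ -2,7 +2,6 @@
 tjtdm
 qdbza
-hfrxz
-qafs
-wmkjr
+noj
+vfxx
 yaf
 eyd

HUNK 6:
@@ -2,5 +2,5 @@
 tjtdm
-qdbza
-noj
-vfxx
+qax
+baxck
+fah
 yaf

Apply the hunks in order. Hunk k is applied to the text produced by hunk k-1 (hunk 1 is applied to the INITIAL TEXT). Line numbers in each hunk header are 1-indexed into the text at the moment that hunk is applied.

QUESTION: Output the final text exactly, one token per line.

Answer: yfkyr
tjtdm
qax
baxck
fah
yaf
eyd

Derivation:
Hunk 1: at line 5 remove [sck] add [arz,kllki] -> 9 lines: yfkyr tjtdm qdbza hfrxz nifsz arz kllki bsf eyd
Hunk 2: at line 4 remove [nifsz,arz,kllki] add [subb,ihuv,tyjyh] -> 9 lines: yfkyr tjtdm qdbza hfrxz subb ihuv tyjyh bsf eyd
Hunk 3: at line 3 remove [subb,ihuv,tyjyh] add [zmmjn,crosx] -> 8 lines: yfkyr tjtdm qdbza hfrxz zmmjn crosx bsf eyd
Hunk 4: at line 4 remove [zmmjn,crosx,bsf] add [qafs,wmkjr,yaf] -> 8 lines: yfkyr tjtdm qdbza hfrxz qafs wmkjr yaf eyd
Hunk 5: at line 2 remove [hfrxz,qafs,wmkjr] add [noj,vfxx] -> 7 lines: yfkyr tjtdm qdbza noj vfxx yaf eyd
Hunk 6: at line 2 remove [qdbza,noj,vfxx] add [qax,baxck,fah] -> 7 lines: yfkyr tjtdm qax baxck fah yaf eyd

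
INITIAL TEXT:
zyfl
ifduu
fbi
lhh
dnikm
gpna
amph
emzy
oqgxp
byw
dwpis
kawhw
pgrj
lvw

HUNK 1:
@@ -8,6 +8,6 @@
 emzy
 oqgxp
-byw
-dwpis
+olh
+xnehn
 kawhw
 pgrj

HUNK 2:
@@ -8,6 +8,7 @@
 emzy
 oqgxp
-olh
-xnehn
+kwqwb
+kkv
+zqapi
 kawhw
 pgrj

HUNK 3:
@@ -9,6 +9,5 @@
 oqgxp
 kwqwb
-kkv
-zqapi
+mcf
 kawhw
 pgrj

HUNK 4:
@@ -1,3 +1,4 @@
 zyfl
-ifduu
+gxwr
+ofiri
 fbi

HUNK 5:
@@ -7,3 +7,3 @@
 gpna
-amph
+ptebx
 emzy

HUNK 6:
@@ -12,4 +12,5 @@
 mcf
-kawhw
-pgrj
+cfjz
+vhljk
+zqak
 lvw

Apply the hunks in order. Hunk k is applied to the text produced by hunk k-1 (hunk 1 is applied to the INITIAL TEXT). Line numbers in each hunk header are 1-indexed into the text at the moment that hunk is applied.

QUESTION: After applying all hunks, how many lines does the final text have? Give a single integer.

Answer: 16

Derivation:
Hunk 1: at line 8 remove [byw,dwpis] add [olh,xnehn] -> 14 lines: zyfl ifduu fbi lhh dnikm gpna amph emzy oqgxp olh xnehn kawhw pgrj lvw
Hunk 2: at line 8 remove [olh,xnehn] add [kwqwb,kkv,zqapi] -> 15 lines: zyfl ifduu fbi lhh dnikm gpna amph emzy oqgxp kwqwb kkv zqapi kawhw pgrj lvw
Hunk 3: at line 9 remove [kkv,zqapi] add [mcf] -> 14 lines: zyfl ifduu fbi lhh dnikm gpna amph emzy oqgxp kwqwb mcf kawhw pgrj lvw
Hunk 4: at line 1 remove [ifduu] add [gxwr,ofiri] -> 15 lines: zyfl gxwr ofiri fbi lhh dnikm gpna amph emzy oqgxp kwqwb mcf kawhw pgrj lvw
Hunk 5: at line 7 remove [amph] add [ptebx] -> 15 lines: zyfl gxwr ofiri fbi lhh dnikm gpna ptebx emzy oqgxp kwqwb mcf kawhw pgrj lvw
Hunk 6: at line 12 remove [kawhw,pgrj] add [cfjz,vhljk,zqak] -> 16 lines: zyfl gxwr ofiri fbi lhh dnikm gpna ptebx emzy oqgxp kwqwb mcf cfjz vhljk zqak lvw
Final line count: 16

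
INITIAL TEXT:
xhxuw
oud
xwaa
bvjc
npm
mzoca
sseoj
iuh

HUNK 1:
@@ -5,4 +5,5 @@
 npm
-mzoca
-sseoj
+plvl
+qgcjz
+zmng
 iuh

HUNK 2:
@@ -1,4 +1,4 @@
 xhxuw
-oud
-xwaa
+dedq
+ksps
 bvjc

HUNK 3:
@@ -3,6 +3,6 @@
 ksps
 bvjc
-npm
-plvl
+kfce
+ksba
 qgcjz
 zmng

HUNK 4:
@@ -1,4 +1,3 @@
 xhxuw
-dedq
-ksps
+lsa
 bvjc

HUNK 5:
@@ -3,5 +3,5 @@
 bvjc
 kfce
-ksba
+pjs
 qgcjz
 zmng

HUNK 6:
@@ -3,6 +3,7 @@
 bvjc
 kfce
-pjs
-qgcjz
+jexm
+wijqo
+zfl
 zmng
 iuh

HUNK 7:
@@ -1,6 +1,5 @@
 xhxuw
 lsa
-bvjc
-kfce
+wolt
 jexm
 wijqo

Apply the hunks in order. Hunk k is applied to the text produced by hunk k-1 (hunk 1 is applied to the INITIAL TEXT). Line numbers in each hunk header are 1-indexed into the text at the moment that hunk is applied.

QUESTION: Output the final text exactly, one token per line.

Answer: xhxuw
lsa
wolt
jexm
wijqo
zfl
zmng
iuh

Derivation:
Hunk 1: at line 5 remove [mzoca,sseoj] add [plvl,qgcjz,zmng] -> 9 lines: xhxuw oud xwaa bvjc npm plvl qgcjz zmng iuh
Hunk 2: at line 1 remove [oud,xwaa] add [dedq,ksps] -> 9 lines: xhxuw dedq ksps bvjc npm plvl qgcjz zmng iuh
Hunk 3: at line 3 remove [npm,plvl] add [kfce,ksba] -> 9 lines: xhxuw dedq ksps bvjc kfce ksba qgcjz zmng iuh
Hunk 4: at line 1 remove [dedq,ksps] add [lsa] -> 8 lines: xhxuw lsa bvjc kfce ksba qgcjz zmng iuh
Hunk 5: at line 3 remove [ksba] add [pjs] -> 8 lines: xhxuw lsa bvjc kfce pjs qgcjz zmng iuh
Hunk 6: at line 3 remove [pjs,qgcjz] add [jexm,wijqo,zfl] -> 9 lines: xhxuw lsa bvjc kfce jexm wijqo zfl zmng iuh
Hunk 7: at line 1 remove [bvjc,kfce] add [wolt] -> 8 lines: xhxuw lsa wolt jexm wijqo zfl zmng iuh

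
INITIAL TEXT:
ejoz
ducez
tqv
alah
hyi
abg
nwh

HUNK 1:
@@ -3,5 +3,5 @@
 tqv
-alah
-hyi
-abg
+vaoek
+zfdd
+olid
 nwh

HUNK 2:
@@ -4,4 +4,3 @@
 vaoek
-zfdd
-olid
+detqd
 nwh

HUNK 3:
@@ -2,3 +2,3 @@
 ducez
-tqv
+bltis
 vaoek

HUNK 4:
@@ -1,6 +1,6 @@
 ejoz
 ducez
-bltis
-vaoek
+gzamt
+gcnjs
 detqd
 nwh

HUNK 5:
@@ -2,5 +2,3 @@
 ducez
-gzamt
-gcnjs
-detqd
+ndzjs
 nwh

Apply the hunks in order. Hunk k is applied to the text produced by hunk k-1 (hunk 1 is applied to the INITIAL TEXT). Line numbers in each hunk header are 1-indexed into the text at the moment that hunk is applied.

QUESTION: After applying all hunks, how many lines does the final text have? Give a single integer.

Answer: 4

Derivation:
Hunk 1: at line 3 remove [alah,hyi,abg] add [vaoek,zfdd,olid] -> 7 lines: ejoz ducez tqv vaoek zfdd olid nwh
Hunk 2: at line 4 remove [zfdd,olid] add [detqd] -> 6 lines: ejoz ducez tqv vaoek detqd nwh
Hunk 3: at line 2 remove [tqv] add [bltis] -> 6 lines: ejoz ducez bltis vaoek detqd nwh
Hunk 4: at line 1 remove [bltis,vaoek] add [gzamt,gcnjs] -> 6 lines: ejoz ducez gzamt gcnjs detqd nwh
Hunk 5: at line 2 remove [gzamt,gcnjs,detqd] add [ndzjs] -> 4 lines: ejoz ducez ndzjs nwh
Final line count: 4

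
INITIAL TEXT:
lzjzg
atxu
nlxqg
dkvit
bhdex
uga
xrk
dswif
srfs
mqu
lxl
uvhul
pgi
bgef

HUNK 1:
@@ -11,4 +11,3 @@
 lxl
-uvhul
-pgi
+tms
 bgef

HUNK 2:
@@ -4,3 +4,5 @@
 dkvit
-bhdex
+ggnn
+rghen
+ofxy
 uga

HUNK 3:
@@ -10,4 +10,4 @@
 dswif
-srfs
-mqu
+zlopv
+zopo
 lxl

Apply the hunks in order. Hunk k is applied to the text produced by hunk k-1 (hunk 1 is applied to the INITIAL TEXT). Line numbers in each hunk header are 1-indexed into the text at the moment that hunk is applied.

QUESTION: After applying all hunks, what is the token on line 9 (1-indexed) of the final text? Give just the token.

Answer: xrk

Derivation:
Hunk 1: at line 11 remove [uvhul,pgi] add [tms] -> 13 lines: lzjzg atxu nlxqg dkvit bhdex uga xrk dswif srfs mqu lxl tms bgef
Hunk 2: at line 4 remove [bhdex] add [ggnn,rghen,ofxy] -> 15 lines: lzjzg atxu nlxqg dkvit ggnn rghen ofxy uga xrk dswif srfs mqu lxl tms bgef
Hunk 3: at line 10 remove [srfs,mqu] add [zlopv,zopo] -> 15 lines: lzjzg atxu nlxqg dkvit ggnn rghen ofxy uga xrk dswif zlopv zopo lxl tms bgef
Final line 9: xrk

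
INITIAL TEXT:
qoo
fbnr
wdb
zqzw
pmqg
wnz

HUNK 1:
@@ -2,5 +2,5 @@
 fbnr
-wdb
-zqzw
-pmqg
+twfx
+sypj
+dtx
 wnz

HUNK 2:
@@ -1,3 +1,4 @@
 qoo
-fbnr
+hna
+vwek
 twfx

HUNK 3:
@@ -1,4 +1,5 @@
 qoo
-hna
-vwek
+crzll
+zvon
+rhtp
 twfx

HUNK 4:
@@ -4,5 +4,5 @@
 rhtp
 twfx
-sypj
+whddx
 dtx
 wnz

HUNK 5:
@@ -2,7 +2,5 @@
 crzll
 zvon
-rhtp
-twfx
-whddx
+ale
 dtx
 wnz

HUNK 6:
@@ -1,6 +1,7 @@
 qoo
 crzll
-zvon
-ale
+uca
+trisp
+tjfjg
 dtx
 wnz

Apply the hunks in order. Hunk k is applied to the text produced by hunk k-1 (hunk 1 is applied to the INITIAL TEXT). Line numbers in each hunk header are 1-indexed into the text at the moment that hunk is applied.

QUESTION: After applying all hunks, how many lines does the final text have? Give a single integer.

Answer: 7

Derivation:
Hunk 1: at line 2 remove [wdb,zqzw,pmqg] add [twfx,sypj,dtx] -> 6 lines: qoo fbnr twfx sypj dtx wnz
Hunk 2: at line 1 remove [fbnr] add [hna,vwek] -> 7 lines: qoo hna vwek twfx sypj dtx wnz
Hunk 3: at line 1 remove [hna,vwek] add [crzll,zvon,rhtp] -> 8 lines: qoo crzll zvon rhtp twfx sypj dtx wnz
Hunk 4: at line 4 remove [sypj] add [whddx] -> 8 lines: qoo crzll zvon rhtp twfx whddx dtx wnz
Hunk 5: at line 2 remove [rhtp,twfx,whddx] add [ale] -> 6 lines: qoo crzll zvon ale dtx wnz
Hunk 6: at line 1 remove [zvon,ale] add [uca,trisp,tjfjg] -> 7 lines: qoo crzll uca trisp tjfjg dtx wnz
Final line count: 7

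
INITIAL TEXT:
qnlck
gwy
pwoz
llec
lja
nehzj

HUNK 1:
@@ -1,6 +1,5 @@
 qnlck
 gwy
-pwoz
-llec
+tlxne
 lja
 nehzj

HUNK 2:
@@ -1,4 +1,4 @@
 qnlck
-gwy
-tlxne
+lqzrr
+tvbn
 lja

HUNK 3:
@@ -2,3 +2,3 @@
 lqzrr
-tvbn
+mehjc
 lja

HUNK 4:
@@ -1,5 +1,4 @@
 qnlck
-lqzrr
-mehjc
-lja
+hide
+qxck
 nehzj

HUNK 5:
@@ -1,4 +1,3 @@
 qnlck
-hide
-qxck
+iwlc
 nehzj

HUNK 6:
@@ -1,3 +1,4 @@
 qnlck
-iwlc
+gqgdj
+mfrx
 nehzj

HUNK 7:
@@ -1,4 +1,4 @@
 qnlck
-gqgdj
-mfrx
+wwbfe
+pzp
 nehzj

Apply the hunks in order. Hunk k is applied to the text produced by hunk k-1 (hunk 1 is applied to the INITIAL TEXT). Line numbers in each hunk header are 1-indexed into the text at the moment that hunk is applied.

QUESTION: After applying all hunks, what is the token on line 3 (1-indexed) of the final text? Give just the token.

Hunk 1: at line 1 remove [pwoz,llec] add [tlxne] -> 5 lines: qnlck gwy tlxne lja nehzj
Hunk 2: at line 1 remove [gwy,tlxne] add [lqzrr,tvbn] -> 5 lines: qnlck lqzrr tvbn lja nehzj
Hunk 3: at line 2 remove [tvbn] add [mehjc] -> 5 lines: qnlck lqzrr mehjc lja nehzj
Hunk 4: at line 1 remove [lqzrr,mehjc,lja] add [hide,qxck] -> 4 lines: qnlck hide qxck nehzj
Hunk 5: at line 1 remove [hide,qxck] add [iwlc] -> 3 lines: qnlck iwlc nehzj
Hunk 6: at line 1 remove [iwlc] add [gqgdj,mfrx] -> 4 lines: qnlck gqgdj mfrx nehzj
Hunk 7: at line 1 remove [gqgdj,mfrx] add [wwbfe,pzp] -> 4 lines: qnlck wwbfe pzp nehzj
Final line 3: pzp

Answer: pzp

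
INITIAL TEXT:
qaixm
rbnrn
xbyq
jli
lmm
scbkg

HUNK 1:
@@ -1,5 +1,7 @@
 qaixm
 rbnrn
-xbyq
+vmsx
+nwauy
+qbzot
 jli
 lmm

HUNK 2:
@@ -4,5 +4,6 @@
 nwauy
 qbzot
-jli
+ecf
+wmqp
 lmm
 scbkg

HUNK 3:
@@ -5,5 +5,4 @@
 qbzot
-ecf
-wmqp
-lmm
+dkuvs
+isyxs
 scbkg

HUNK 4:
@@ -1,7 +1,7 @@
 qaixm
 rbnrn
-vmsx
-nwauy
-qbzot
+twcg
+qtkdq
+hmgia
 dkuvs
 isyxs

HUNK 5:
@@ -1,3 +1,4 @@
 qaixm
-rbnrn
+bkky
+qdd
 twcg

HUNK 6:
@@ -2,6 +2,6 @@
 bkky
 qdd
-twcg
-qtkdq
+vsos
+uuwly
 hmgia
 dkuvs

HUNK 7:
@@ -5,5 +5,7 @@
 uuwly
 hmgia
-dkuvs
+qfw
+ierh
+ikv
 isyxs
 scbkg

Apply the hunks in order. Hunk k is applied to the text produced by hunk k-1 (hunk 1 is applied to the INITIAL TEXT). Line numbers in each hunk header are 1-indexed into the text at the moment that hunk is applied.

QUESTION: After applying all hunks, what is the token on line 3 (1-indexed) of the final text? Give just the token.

Hunk 1: at line 1 remove [xbyq] add [vmsx,nwauy,qbzot] -> 8 lines: qaixm rbnrn vmsx nwauy qbzot jli lmm scbkg
Hunk 2: at line 4 remove [jli] add [ecf,wmqp] -> 9 lines: qaixm rbnrn vmsx nwauy qbzot ecf wmqp lmm scbkg
Hunk 3: at line 5 remove [ecf,wmqp,lmm] add [dkuvs,isyxs] -> 8 lines: qaixm rbnrn vmsx nwauy qbzot dkuvs isyxs scbkg
Hunk 4: at line 1 remove [vmsx,nwauy,qbzot] add [twcg,qtkdq,hmgia] -> 8 lines: qaixm rbnrn twcg qtkdq hmgia dkuvs isyxs scbkg
Hunk 5: at line 1 remove [rbnrn] add [bkky,qdd] -> 9 lines: qaixm bkky qdd twcg qtkdq hmgia dkuvs isyxs scbkg
Hunk 6: at line 2 remove [twcg,qtkdq] add [vsos,uuwly] -> 9 lines: qaixm bkky qdd vsos uuwly hmgia dkuvs isyxs scbkg
Hunk 7: at line 5 remove [dkuvs] add [qfw,ierh,ikv] -> 11 lines: qaixm bkky qdd vsos uuwly hmgia qfw ierh ikv isyxs scbkg
Final line 3: qdd

Answer: qdd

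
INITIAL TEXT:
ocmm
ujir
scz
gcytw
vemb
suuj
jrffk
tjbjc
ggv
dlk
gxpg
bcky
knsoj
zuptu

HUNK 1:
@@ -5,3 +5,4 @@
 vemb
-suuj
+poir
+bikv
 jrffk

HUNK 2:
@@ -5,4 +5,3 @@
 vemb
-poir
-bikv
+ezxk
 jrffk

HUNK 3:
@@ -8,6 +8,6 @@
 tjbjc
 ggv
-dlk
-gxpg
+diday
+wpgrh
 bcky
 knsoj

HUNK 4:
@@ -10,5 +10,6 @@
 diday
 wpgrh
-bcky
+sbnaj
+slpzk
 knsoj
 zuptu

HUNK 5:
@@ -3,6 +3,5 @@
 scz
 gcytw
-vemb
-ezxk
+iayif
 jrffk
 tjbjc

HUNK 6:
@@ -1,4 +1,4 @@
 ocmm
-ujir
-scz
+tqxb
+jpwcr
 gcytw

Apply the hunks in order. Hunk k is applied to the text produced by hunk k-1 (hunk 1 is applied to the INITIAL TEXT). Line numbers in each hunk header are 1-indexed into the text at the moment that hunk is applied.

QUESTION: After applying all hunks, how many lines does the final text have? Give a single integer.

Answer: 14

Derivation:
Hunk 1: at line 5 remove [suuj] add [poir,bikv] -> 15 lines: ocmm ujir scz gcytw vemb poir bikv jrffk tjbjc ggv dlk gxpg bcky knsoj zuptu
Hunk 2: at line 5 remove [poir,bikv] add [ezxk] -> 14 lines: ocmm ujir scz gcytw vemb ezxk jrffk tjbjc ggv dlk gxpg bcky knsoj zuptu
Hunk 3: at line 8 remove [dlk,gxpg] add [diday,wpgrh] -> 14 lines: ocmm ujir scz gcytw vemb ezxk jrffk tjbjc ggv diday wpgrh bcky knsoj zuptu
Hunk 4: at line 10 remove [bcky] add [sbnaj,slpzk] -> 15 lines: ocmm ujir scz gcytw vemb ezxk jrffk tjbjc ggv diday wpgrh sbnaj slpzk knsoj zuptu
Hunk 5: at line 3 remove [vemb,ezxk] add [iayif] -> 14 lines: ocmm ujir scz gcytw iayif jrffk tjbjc ggv diday wpgrh sbnaj slpzk knsoj zuptu
Hunk 6: at line 1 remove [ujir,scz] add [tqxb,jpwcr] -> 14 lines: ocmm tqxb jpwcr gcytw iayif jrffk tjbjc ggv diday wpgrh sbnaj slpzk knsoj zuptu
Final line count: 14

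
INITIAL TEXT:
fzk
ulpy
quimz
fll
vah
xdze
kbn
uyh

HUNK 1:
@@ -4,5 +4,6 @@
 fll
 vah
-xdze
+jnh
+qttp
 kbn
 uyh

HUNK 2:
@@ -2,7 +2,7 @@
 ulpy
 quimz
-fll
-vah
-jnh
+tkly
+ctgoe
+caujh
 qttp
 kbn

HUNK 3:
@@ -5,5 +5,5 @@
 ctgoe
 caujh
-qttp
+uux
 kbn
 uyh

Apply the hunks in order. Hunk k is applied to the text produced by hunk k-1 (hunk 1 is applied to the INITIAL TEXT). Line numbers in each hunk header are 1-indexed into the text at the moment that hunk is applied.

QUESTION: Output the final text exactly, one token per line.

Answer: fzk
ulpy
quimz
tkly
ctgoe
caujh
uux
kbn
uyh

Derivation:
Hunk 1: at line 4 remove [xdze] add [jnh,qttp] -> 9 lines: fzk ulpy quimz fll vah jnh qttp kbn uyh
Hunk 2: at line 2 remove [fll,vah,jnh] add [tkly,ctgoe,caujh] -> 9 lines: fzk ulpy quimz tkly ctgoe caujh qttp kbn uyh
Hunk 3: at line 5 remove [qttp] add [uux] -> 9 lines: fzk ulpy quimz tkly ctgoe caujh uux kbn uyh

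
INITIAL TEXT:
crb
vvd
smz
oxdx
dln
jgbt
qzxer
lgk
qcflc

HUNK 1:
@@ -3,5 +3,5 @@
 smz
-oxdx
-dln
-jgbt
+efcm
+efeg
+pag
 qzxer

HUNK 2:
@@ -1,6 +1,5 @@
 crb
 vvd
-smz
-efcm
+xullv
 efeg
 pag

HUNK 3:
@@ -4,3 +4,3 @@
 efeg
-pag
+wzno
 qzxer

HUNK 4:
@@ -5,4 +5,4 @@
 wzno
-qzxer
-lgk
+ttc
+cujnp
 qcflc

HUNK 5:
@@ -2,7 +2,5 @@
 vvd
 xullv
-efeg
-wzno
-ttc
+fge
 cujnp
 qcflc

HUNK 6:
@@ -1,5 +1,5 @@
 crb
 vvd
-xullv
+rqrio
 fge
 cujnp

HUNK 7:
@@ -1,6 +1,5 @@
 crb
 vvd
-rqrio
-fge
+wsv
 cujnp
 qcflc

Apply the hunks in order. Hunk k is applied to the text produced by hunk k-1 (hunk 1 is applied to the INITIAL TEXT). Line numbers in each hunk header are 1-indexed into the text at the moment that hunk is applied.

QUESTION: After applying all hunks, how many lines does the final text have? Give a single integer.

Hunk 1: at line 3 remove [oxdx,dln,jgbt] add [efcm,efeg,pag] -> 9 lines: crb vvd smz efcm efeg pag qzxer lgk qcflc
Hunk 2: at line 1 remove [smz,efcm] add [xullv] -> 8 lines: crb vvd xullv efeg pag qzxer lgk qcflc
Hunk 3: at line 4 remove [pag] add [wzno] -> 8 lines: crb vvd xullv efeg wzno qzxer lgk qcflc
Hunk 4: at line 5 remove [qzxer,lgk] add [ttc,cujnp] -> 8 lines: crb vvd xullv efeg wzno ttc cujnp qcflc
Hunk 5: at line 2 remove [efeg,wzno,ttc] add [fge] -> 6 lines: crb vvd xullv fge cujnp qcflc
Hunk 6: at line 1 remove [xullv] add [rqrio] -> 6 lines: crb vvd rqrio fge cujnp qcflc
Hunk 7: at line 1 remove [rqrio,fge] add [wsv] -> 5 lines: crb vvd wsv cujnp qcflc
Final line count: 5

Answer: 5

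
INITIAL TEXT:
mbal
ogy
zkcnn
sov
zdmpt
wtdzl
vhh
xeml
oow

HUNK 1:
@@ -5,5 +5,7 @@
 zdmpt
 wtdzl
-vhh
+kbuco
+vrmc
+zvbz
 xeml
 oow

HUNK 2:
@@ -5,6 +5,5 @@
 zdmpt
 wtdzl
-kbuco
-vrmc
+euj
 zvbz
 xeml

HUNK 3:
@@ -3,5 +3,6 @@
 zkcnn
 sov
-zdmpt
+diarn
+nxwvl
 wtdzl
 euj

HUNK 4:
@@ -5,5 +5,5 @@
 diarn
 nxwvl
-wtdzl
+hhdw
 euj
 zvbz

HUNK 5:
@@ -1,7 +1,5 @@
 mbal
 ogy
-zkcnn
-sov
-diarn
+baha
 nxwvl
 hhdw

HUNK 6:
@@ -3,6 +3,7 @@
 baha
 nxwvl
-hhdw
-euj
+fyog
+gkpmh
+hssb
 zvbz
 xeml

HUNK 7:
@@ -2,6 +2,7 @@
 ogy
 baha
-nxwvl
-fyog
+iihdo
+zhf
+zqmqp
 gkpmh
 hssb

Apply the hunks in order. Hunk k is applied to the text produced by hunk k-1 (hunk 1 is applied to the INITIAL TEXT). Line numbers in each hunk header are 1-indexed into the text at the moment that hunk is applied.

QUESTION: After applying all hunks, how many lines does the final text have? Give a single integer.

Hunk 1: at line 5 remove [vhh] add [kbuco,vrmc,zvbz] -> 11 lines: mbal ogy zkcnn sov zdmpt wtdzl kbuco vrmc zvbz xeml oow
Hunk 2: at line 5 remove [kbuco,vrmc] add [euj] -> 10 lines: mbal ogy zkcnn sov zdmpt wtdzl euj zvbz xeml oow
Hunk 3: at line 3 remove [zdmpt] add [diarn,nxwvl] -> 11 lines: mbal ogy zkcnn sov diarn nxwvl wtdzl euj zvbz xeml oow
Hunk 4: at line 5 remove [wtdzl] add [hhdw] -> 11 lines: mbal ogy zkcnn sov diarn nxwvl hhdw euj zvbz xeml oow
Hunk 5: at line 1 remove [zkcnn,sov,diarn] add [baha] -> 9 lines: mbal ogy baha nxwvl hhdw euj zvbz xeml oow
Hunk 6: at line 3 remove [hhdw,euj] add [fyog,gkpmh,hssb] -> 10 lines: mbal ogy baha nxwvl fyog gkpmh hssb zvbz xeml oow
Hunk 7: at line 2 remove [nxwvl,fyog] add [iihdo,zhf,zqmqp] -> 11 lines: mbal ogy baha iihdo zhf zqmqp gkpmh hssb zvbz xeml oow
Final line count: 11

Answer: 11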